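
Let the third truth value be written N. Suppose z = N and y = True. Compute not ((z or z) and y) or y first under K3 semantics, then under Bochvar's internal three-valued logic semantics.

True; N

In K3: z or z = N or N = N
(z or z) and y = N and True = N
not ((z or z) and y) = not N = N
not ((z or z) and y) or y = N or True = True
In Bochvar's internal three-valued logic: z or z = N or N = N
(z or z) and y = N and True = N
not ((z or z) and y) = not N = N
not ((z or z) and y) or y = N or True = N
They differ because K3 and Bochvar's internal three-valued logic treat N differently under the binary connectives.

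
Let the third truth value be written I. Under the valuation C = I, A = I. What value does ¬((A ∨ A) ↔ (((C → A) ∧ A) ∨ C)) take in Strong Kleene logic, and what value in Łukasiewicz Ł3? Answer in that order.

In Strong Kleene logic: A ∨ A = I ∨ I = I
C → A = I → I = I  [¬I ∨ I]
(C → A) ∧ A = I ∧ I = I
((C → A) ∧ A) ∨ C = I ∨ I = I
(A ∨ A) ↔ (((C → A) ∧ A) ∨ C) = I ↔ I = I
¬((A ∨ A) ↔ (((C → A) ∧ A) ∨ C)) = ¬I = I
In Łukasiewicz Ł3: A ∨ A = I ∨ I = I
C → A = I → I = T  [min(1, 1−½+½)]
(C → A) ∧ A = T ∧ I = I
((C → A) ∧ A) ∨ C = I ∨ I = I
(A ∨ A) ↔ (((C → A) ∧ A) ∨ C) = I ↔ I = T
¬((A ∨ A) ↔ (((C → A) ∧ A) ∨ C)) = ¬T = F
They differ because Strong Kleene logic and Łukasiewicz Ł3 treat I differently under implication.

I; F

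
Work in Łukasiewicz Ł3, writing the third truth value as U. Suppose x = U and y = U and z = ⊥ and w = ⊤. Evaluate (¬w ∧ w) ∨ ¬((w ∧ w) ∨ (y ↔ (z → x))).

⊥

¬w = ¬⊤ = ⊥
¬w ∧ w = ⊥ ∧ ⊤ = ⊥
w ∧ w = ⊤ ∧ ⊤ = ⊤
z → x = ⊥ → U = ⊤  [min(1, 1−0+½)]
y ↔ (z → x) = U ↔ ⊤ = U
(w ∧ w) ∨ (y ↔ (z → x)) = ⊤ ∨ U = ⊤
¬((w ∧ w) ∨ (y ↔ (z → x))) = ¬⊤ = ⊥
(¬w ∧ w) ∨ ¬((w ∧ w) ∨ (y ↔ (z → x))) = ⊥ ∨ ⊥ = ⊥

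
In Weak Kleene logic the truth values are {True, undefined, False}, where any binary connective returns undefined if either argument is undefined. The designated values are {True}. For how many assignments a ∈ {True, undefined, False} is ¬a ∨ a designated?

2

a=True: True ✓
a=undefined: undefined ·
a=False: True ✓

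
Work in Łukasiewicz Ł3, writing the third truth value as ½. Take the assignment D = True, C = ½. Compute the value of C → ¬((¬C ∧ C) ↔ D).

¬C = ¬½ = ½
¬C ∧ C = ½ ∧ ½ = ½
(¬C ∧ C) ↔ D = ½ ↔ True = ½
¬((¬C ∧ C) ↔ D) = ¬½ = ½
C → ¬((¬C ∧ C) ↔ D) = ½ → ½ = True

True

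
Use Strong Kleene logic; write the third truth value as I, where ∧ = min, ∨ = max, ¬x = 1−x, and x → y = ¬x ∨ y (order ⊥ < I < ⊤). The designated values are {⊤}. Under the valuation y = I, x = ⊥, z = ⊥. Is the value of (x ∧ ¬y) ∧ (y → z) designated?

No

¬y = ¬I = I
x ∧ ¬y = ⊥ ∧ I = ⊥
y → z = I → ⊥ = I  [¬I ∨ ⊥]
(x ∧ ¬y) ∧ (y → z) = ⊥ ∧ I = ⊥
⊥ ∉ {⊤}.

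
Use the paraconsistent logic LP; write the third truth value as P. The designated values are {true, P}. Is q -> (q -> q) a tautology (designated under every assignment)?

Yes

Every assignment of q over {true, P, false} gives a value in {true, P}.
In particular, with q=P: q -> (q -> q) = P.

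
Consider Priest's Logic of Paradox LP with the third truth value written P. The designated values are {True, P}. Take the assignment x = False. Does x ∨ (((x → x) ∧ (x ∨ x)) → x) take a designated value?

x → x = False → False = True
x ∨ x = False ∨ False = False
(x → x) ∧ (x ∨ x) = True ∧ False = False
((x → x) ∧ (x ∨ x)) → x = False → False = True
x ∨ (((x → x) ∧ (x ∨ x)) → x) = False ∨ True = True
True ∈ {True, P}.

Yes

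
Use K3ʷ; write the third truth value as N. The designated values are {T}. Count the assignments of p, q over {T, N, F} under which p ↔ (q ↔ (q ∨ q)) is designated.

2

Designated under: (p=T, q=T); (p=T, q=F).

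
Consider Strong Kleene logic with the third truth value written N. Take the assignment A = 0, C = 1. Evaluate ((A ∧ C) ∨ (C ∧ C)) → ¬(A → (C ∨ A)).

A ∧ C = 0 ∧ 1 = 0
C ∧ C = 1 ∧ 1 = 1
(A ∧ C) ∨ (C ∧ C) = 0 ∨ 1 = 1
C ∨ A = 1 ∨ 0 = 1
A → (C ∨ A) = 0 → 1 = 1
¬(A → (C ∨ A)) = ¬1 = 0
((A ∧ C) ∨ (C ∧ C)) → ¬(A → (C ∨ A)) = 1 → 0 = 0

0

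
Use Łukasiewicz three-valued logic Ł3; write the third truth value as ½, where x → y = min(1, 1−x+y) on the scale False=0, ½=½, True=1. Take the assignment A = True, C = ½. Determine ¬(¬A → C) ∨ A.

True

¬A = ¬True = False
¬A → C = False → ½ = True
¬(¬A → C) = ¬True = False
¬(¬A → C) ∨ A = False ∨ True = True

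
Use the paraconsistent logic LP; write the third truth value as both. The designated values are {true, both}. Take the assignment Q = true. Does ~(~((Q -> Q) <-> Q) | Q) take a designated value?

Q -> Q = true -> true = true
(Q -> Q) <-> Q = true <-> true = true
~((Q -> Q) <-> Q) = ~true = false
~((Q -> Q) <-> Q) | Q = false | true = true
~(~((Q -> Q) <-> Q) | Q) = ~true = false
false ∉ {true, both}.

No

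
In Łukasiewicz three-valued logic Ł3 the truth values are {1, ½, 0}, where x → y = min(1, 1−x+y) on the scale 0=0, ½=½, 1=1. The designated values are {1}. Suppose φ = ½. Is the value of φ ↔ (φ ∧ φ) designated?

Yes

φ ∧ φ = ½ ∧ ½ = ½
φ ↔ (φ ∧ φ) = ½ ↔ ½ = 1  [1 − |½−½|]
1 ∈ {1}.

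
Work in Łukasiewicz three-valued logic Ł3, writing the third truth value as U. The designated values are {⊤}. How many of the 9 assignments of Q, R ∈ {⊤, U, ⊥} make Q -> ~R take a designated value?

Of the 9 assignments, 6 give a value in {⊤}.

6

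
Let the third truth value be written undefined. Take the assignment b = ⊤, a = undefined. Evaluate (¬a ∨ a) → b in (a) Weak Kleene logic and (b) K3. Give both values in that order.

undefined; ⊤

In Weak Kleene logic: ¬a = ¬undefined = undefined
¬a ∨ a = undefined ∨ undefined = undefined
(¬a ∨ a) → b = undefined → ⊤ = undefined  [any arg is the third value ⇒ result is the third value]
In K3: ¬a = ¬undefined = undefined
¬a ∨ a = undefined ∨ undefined = undefined
(¬a ∨ a) → b = undefined → ⊤ = ⊤
They differ because Weak Kleene logic and K3 treat undefined differently under the binary connectives.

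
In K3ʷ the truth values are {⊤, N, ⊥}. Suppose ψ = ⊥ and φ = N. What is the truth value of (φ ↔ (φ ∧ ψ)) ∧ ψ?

N

φ ∧ ψ = N ∧ ⊥ = N
φ ↔ (φ ∧ ψ) = N ↔ N = N
(φ ↔ (φ ∧ ψ)) ∧ ψ = N ∧ ⊥ = N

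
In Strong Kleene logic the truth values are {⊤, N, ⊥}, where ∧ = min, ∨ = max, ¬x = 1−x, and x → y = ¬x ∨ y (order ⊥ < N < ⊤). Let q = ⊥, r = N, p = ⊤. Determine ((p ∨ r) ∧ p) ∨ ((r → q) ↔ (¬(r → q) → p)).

p ∨ r = ⊤ ∨ N = ⊤
(p ∨ r) ∧ p = ⊤ ∧ ⊤ = ⊤
r → q = N → ⊥ = N
r → q = N → ⊥ = N
¬(r → q) = ¬N = N
¬(r → q) → p = N → ⊤ = ⊤
(r → q) ↔ (¬(r → q) → p) = N ↔ ⊤ = N
((p ∨ r) ∧ p) ∨ ((r → q) ↔ (¬(r → q) → p)) = ⊤ ∨ N = ⊤

⊤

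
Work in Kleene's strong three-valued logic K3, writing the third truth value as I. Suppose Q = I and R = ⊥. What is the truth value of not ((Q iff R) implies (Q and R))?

I

Q iff R = I iff ⊥ = I
Q and R = I and ⊥ = ⊥
(Q iff R) implies (Q and R) = I implies ⊥ = I  [not I or ⊥]
not ((Q iff R) implies (Q and R)) = not I = I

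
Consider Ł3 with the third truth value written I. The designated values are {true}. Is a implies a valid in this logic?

Every assignment of a over {true, I, false} gives a value in {true}.
In particular, with a=I: a implies a = true.

Yes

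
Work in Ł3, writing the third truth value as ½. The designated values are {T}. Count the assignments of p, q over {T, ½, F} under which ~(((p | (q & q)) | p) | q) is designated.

1

Designated under: (p=F, q=F).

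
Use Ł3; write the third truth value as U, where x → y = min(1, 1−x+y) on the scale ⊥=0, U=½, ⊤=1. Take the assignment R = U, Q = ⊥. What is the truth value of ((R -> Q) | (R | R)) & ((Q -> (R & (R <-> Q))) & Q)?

⊥

R -> Q = U -> ⊥ = U
R | R = U | U = U
(R -> Q) | (R | R) = U | U = U
R <-> Q = U <-> ⊥ = U
R & (R <-> Q) = U & U = U
Q -> (R & (R <-> Q)) = ⊥ -> U = ⊤
(Q -> (R & (R <-> Q))) & Q = ⊤ & ⊥ = ⊥
((R -> Q) | (R | R)) & ((Q -> (R & (R <-> Q))) & Q) = U & ⊥ = ⊥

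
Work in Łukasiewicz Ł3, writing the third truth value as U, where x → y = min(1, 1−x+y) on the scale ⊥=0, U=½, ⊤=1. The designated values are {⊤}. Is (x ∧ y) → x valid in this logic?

Every assignment of x, y over {⊤, U, ⊥} gives a value in {⊤}.
In particular, with x=U, y=U: (x ∧ y) → x = ⊤.

Yes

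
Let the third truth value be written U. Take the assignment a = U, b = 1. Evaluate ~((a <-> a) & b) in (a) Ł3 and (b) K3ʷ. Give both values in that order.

In Ł3: a <-> a = U <-> U = 1
(a <-> a) & b = 1 & 1 = 1
~((a <-> a) & b) = ~1 = 0
In K3ʷ: a <-> a = U <-> U = U
(a <-> a) & b = U & 1 = U
~((a <-> a) & b) = ~U = U
They differ because Ł3 and K3ʷ treat U differently under the binary connectives.

0; U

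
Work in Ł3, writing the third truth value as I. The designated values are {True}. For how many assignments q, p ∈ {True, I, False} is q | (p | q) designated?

5

Of the 9 assignments, 5 give a value in {True}.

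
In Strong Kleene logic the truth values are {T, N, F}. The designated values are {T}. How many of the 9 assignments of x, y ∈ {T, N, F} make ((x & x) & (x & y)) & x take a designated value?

Designated under: (x=T, y=T).

1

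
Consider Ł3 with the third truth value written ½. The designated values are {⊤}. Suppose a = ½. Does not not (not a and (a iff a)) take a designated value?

not a = not ½ = ½
a iff a = ½ iff ½ = ⊤  [1 − |½−½|]
not a and (a iff a) = ½ and ⊤ = ½
not (not a and (a iff a)) = not ½ = ½
not not (not a and (a iff a)) = not ½ = ½
½ ∉ {⊤}.

No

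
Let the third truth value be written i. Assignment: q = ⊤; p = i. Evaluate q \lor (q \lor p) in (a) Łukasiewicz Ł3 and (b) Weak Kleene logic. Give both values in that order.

In Łukasiewicz Ł3: q \lor p = ⊤ \lor i = ⊤
q \lor (q \lor p) = ⊤ \lor ⊤ = ⊤
In Weak Kleene logic: q \lor p = ⊤ \lor i = i
q \lor (q \lor p) = ⊤ \lor i = i
They differ because Łukasiewicz Ł3 and Weak Kleene logic treat i differently under the binary connectives.

⊤; i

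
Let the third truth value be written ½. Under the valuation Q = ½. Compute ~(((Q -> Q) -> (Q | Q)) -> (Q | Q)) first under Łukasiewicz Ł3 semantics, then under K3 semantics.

In Łukasiewicz Ł3: Q -> Q = ½ -> ½ = T  [min(1, 1−½+½)]
Q | Q = ½ | ½ = ½
(Q -> Q) -> (Q | Q) = T -> ½ = ½
Q | Q = ½ | ½ = ½
((Q -> Q) -> (Q | Q)) -> (Q | Q) = ½ -> ½ = T
~(((Q -> Q) -> (Q | Q)) -> (Q | Q)) = ~T = F
In K3: Q -> Q = ½ -> ½ = ½
Q | Q = ½ | ½ = ½
(Q -> Q) -> (Q | Q) = ½ -> ½ = ½
Q | Q = ½ | ½ = ½
((Q -> Q) -> (Q | Q)) -> (Q | Q) = ½ -> ½ = ½
~(((Q -> Q) -> (Q | Q)) -> (Q | Q)) = ~½ = ½
They differ because Łukasiewicz Ł3 and K3 treat ½ differently under implication.

F; ½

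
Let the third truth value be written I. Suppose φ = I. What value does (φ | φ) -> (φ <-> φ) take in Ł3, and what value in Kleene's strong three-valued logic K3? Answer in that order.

1; I

In Ł3: φ | φ = I | I = I
φ <-> φ = I <-> I = 1  [1 − |½−½|]
(φ | φ) -> (φ <-> φ) = I -> 1 = 1
In Kleene's strong three-valued logic K3: φ | φ = I | I = I
φ <-> φ = I <-> I = I
(φ | φ) -> (φ <-> φ) = I -> I = I  [~I | I]
They differ because Ł3 and Kleene's strong three-valued logic K3 treat I differently under implication.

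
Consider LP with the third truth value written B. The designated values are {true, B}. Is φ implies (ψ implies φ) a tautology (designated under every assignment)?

Every assignment of φ, ψ over {true, B, false} gives a value in {true, B}.
In particular, with φ=B, ψ=B: φ implies (ψ implies φ) = B.

Yes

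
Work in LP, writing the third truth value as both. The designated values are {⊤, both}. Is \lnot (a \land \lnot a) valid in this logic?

Yes

Every assignment of a over {⊤, both, ⊥} gives a value in {⊤, both}.
In particular, with a=both: \lnot (a \land \lnot a) = both.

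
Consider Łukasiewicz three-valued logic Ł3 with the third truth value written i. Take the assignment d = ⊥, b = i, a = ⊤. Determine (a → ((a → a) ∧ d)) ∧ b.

⊥

a → a = ⊤ → ⊤ = ⊤
(a → a) ∧ d = ⊤ ∧ ⊥ = ⊥
a → ((a → a) ∧ d) = ⊤ → ⊥ = ⊥
(a → ((a → a) ∧ d)) ∧ b = ⊥ ∧ i = ⊥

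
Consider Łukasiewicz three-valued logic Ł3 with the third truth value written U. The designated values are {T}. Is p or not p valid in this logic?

Countermodel: p=U gives U, which is not designated.

No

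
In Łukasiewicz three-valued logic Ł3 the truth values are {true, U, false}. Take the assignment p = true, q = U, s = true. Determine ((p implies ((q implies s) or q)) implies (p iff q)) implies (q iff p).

q implies s = U implies true = true  [min(1, 1−½+1)]
(q implies s) or q = true or U = true
p implies ((q implies s) or q) = true implies true = true
p iff q = true iff U = U
(p implies ((q implies s) or q)) implies (p iff q) = true implies U = U
q iff p = U iff true = U
((p implies ((q implies s) or q)) implies (p iff q)) implies (q iff p) = U implies U = true

true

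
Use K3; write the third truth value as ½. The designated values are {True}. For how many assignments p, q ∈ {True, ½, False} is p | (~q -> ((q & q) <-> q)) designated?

7

Of the 9 assignments, 7 give a value in {True}.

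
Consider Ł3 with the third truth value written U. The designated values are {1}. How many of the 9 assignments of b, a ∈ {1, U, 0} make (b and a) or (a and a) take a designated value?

Designated under: (b=1, a=1); (b=U, a=1); (b=0, a=1).

3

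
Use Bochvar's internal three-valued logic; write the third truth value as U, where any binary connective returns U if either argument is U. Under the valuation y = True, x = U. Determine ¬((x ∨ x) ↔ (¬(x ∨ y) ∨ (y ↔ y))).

x ∨ x = U ∨ U = U
x ∨ y = U ∨ True = U
¬(x ∨ y) = ¬U = U
y ↔ y = True ↔ True = True
¬(x ∨ y) ∨ (y ↔ y) = U ∨ True = U
(x ∨ x) ↔ (¬(x ∨ y) ∨ (y ↔ y)) = U ↔ U = U
¬((x ∨ x) ↔ (¬(x ∨ y) ∨ (y ↔ y))) = ¬U = U

U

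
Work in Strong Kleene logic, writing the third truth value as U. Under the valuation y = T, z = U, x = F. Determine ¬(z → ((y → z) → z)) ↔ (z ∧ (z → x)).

y → z = T → U = U  [¬T ∨ U]
(y → z) → z = U → U = U
z → ((y → z) → z) = U → U = U
¬(z → ((y → z) → z)) = ¬U = U
z → x = U → F = U
z ∧ (z → x) = U ∧ U = U
¬(z → ((y → z) → z)) ↔ (z ∧ (z → x)) = U ↔ U = U

U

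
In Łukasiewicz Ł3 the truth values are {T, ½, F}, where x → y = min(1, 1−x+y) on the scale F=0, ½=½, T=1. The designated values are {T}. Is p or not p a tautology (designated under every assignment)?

No

Countermodel: p=½ gives ½, which is not designated.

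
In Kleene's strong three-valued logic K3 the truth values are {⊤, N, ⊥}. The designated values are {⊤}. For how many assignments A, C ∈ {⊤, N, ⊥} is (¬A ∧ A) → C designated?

Of the 9 assignments, 7 give a value in {⊤}.

7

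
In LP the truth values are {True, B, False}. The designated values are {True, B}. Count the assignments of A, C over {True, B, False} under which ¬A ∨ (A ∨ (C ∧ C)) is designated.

Of the 9 assignments, 9 give a value in {True, B}.

9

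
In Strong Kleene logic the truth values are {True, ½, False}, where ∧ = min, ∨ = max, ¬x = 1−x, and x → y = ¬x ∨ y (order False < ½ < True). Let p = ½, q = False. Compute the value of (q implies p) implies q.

q implies p = False implies ½ = True  [not False or ½]
(q implies p) implies q = True implies False = False

False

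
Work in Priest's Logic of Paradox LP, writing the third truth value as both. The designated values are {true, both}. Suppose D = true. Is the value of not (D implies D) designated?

D implies D = true implies true = true
not (D implies D) = not true = false
false ∉ {true, both}.

No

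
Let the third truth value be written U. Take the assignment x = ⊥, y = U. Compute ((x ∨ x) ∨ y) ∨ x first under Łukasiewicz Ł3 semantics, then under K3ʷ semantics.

U; U

In Łukasiewicz Ł3: x ∨ x = ⊥ ∨ ⊥ = ⊥
(x ∨ x) ∨ y = ⊥ ∨ U = U
((x ∨ x) ∨ y) ∨ x = U ∨ ⊥ = U
In K3ʷ: x ∨ x = ⊥ ∨ ⊥ = ⊥
(x ∨ x) ∨ y = ⊥ ∨ U = U
((x ∨ x) ∨ y) ∨ x = U ∨ ⊥ = U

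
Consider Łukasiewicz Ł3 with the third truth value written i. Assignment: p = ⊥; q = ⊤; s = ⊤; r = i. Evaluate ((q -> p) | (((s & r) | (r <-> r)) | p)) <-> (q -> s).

⊤

q -> p = ⊤ -> ⊥ = ⊥
s & r = ⊤ & i = i
r <-> r = i <-> i = ⊤  [1 − |½−½|]
(s & r) | (r <-> r) = i | ⊤ = ⊤
((s & r) | (r <-> r)) | p = ⊤ | ⊥ = ⊤
(q -> p) | (((s & r) | (r <-> r)) | p) = ⊥ | ⊤ = ⊤
q -> s = ⊤ -> ⊤ = ⊤
((q -> p) | (((s & r) | (r <-> r)) | p)) <-> (q -> s) = ⊤ <-> ⊤ = ⊤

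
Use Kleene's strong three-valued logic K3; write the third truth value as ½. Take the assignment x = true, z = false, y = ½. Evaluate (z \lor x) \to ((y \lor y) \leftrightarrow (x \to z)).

z \lor x = false \lor true = true
y \lor y = ½ \lor ½ = ½
x \to z = true \to false = false
(y \lor y) \leftrightarrow (x \to z) = ½ \leftrightarrow false = ½
(z \lor x) \to ((y \lor y) \leftrightarrow (x \to z)) = true \to ½ = ½

½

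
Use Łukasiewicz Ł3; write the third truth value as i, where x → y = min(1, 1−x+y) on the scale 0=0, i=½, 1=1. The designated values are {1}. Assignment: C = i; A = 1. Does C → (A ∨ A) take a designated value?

Yes

A ∨ A = 1 ∨ 1 = 1
C → (A ∨ A) = i → 1 = 1
1 ∈ {1}.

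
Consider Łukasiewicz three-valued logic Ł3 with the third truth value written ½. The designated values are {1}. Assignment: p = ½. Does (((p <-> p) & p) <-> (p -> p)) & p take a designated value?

p <-> p = ½ <-> ½ = 1  [1 − |½−½|]
(p <-> p) & p = 1 & ½ = ½
p -> p = ½ -> ½ = 1
((p <-> p) & p) <-> (p -> p) = ½ <-> 1 = ½
(((p <-> p) & p) <-> (p -> p)) & p = ½ & ½ = ½
½ ∉ {1}.

No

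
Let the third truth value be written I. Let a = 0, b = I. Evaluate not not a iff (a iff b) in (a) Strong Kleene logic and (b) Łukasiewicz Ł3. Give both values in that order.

In Strong Kleene logic: not a = not 0 = 1
not not a = not 1 = 0
a iff b = 0 iff I = I
not not a iff (a iff b) = 0 iff I = I
In Łukasiewicz Ł3: not a = not 0 = 1
not not a = not 1 = 0
a iff b = 0 iff I = I
not not a iff (a iff b) = 0 iff I = I

I; I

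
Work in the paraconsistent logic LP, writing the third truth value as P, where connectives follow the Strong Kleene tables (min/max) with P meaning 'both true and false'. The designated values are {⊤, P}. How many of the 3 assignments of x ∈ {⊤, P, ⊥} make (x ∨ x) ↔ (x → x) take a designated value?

x=⊤: ⊤ ✓
x=P: P ✓
x=⊥: ⊥ ·

2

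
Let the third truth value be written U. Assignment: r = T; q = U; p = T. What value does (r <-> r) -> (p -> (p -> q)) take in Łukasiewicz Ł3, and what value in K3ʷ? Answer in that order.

U; U

In Łukasiewicz Ł3: r <-> r = T <-> T = T
p -> q = T -> U = U  [min(1, 1−1+½)]
p -> (p -> q) = T -> U = U
(r <-> r) -> (p -> (p -> q)) = T -> U = U
In K3ʷ: r <-> r = T <-> T = T
p -> q = T -> U = U  [any arg is the third value ⇒ result is the third value]
p -> (p -> q) = T -> U = U
(r <-> r) -> (p -> (p -> q)) = T -> U = U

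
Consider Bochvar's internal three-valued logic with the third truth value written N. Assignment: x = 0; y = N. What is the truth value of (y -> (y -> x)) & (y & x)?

y -> x = N -> 0 = N
y -> (y -> x) = N -> N = N
y & x = N & 0 = N
(y -> (y -> x)) & (y & x) = N & N = N

N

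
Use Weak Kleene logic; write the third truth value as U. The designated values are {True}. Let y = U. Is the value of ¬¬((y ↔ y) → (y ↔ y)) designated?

y ↔ y = U ↔ U = U
y ↔ y = U ↔ U = U
(y ↔ y) → (y ↔ y) = U → U = U  [any arg is the third value ⇒ result is the third value]
¬((y ↔ y) → (y ↔ y)) = ¬U = U
¬¬((y ↔ y) → (y ↔ y)) = ¬U = U
U ∉ {True}.

No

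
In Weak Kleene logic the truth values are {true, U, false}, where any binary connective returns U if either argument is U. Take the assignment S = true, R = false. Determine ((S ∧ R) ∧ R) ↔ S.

false

S ∧ R = true ∧ false = false
(S ∧ R) ∧ R = false ∧ false = false
((S ∧ R) ∧ R) ↔ S = false ↔ true = false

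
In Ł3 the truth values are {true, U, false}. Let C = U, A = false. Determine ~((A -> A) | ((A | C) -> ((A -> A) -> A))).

A -> A = false -> false = true
A | C = false | U = U
A -> A = false -> false = true
(A -> A) -> A = true -> false = false
(A | C) -> ((A -> A) -> A) = U -> false = U  [min(1, 1−½+0)]
(A -> A) | ((A | C) -> ((A -> A) -> A)) = true | U = true
~((A -> A) | ((A | C) -> ((A -> A) -> A))) = ~true = false

false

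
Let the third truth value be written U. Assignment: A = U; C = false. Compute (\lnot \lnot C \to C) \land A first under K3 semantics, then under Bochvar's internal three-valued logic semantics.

In K3: \lnot C = \lnot false = true
\lnot \lnot C = \lnot true = false
\lnot \lnot C \to C = false \to false = true
(\lnot \lnot C \to C) \land A = true \land U = U
In Bochvar's internal three-valued logic: \lnot C = \lnot false = true
\lnot \lnot C = \lnot true = false
\lnot \lnot C \to C = false \to false = true
(\lnot \lnot C \to C) \land A = true \land U = U

U; U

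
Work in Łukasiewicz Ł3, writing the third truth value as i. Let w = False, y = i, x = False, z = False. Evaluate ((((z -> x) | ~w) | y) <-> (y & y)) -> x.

i

z -> x = False -> False = True
~w = ~False = True
(z -> x) | ~w = True | True = True
((z -> x) | ~w) | y = True | i = True
y & y = i & i = i
(((z -> x) | ~w) | y) <-> (y & y) = True <-> i = i  [1 − |1−½|]
((((z -> x) | ~w) | y) <-> (y & y)) -> x = i -> False = i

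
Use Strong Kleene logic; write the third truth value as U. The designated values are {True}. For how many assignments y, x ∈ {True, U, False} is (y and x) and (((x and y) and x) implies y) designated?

Designated under: (y=True, x=True).

1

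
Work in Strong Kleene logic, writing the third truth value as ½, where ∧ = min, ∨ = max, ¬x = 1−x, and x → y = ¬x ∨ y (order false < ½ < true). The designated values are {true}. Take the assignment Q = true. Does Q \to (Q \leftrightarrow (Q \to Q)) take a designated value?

Q \to Q = true \to true = true
Q \leftrightarrow (Q \to Q) = true \leftrightarrow true = true
Q \to (Q \leftrightarrow (Q \to Q)) = true \to true = true
true ∈ {true}.

Yes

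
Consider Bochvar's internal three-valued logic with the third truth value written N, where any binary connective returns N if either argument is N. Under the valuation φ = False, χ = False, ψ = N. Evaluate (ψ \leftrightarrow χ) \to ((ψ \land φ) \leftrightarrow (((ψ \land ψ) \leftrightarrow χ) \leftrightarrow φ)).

ψ \leftrightarrow χ = N \leftrightarrow False = N
ψ \land φ = N \land False = N
ψ \land ψ = N \land N = N
(ψ \land ψ) \leftrightarrow χ = N \leftrightarrow False = N
((ψ \land ψ) \leftrightarrow χ) \leftrightarrow φ = N \leftrightarrow False = N
(ψ \land φ) \leftrightarrow (((ψ \land ψ) \leftrightarrow χ) \leftrightarrow φ) = N \leftrightarrow N = N
(ψ \leftrightarrow χ) \to ((ψ \land φ) \leftrightarrow (((ψ \land ψ) \leftrightarrow χ) \leftrightarrow φ)) = N \to N = N  [any arg is the third value ⇒ result is the third value]

N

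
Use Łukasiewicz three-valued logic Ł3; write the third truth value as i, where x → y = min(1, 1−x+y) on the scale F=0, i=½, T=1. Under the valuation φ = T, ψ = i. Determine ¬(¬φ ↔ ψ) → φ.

¬φ = ¬T = F
¬φ ↔ ψ = F ↔ i = i  [1 − |0−½|]
¬(¬φ ↔ ψ) = ¬i = i
¬(¬φ ↔ ψ) → φ = i → T = T

T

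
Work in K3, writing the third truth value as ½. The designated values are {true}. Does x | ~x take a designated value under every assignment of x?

Countermodel: x=½ gives ½, which is not designated.

No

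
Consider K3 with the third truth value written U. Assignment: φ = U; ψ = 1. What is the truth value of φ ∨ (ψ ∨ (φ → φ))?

1

φ → φ = U → U = U  [¬U ∨ U]
ψ ∨ (φ → φ) = 1 ∨ U = 1
φ ∨ (ψ ∨ (φ → φ)) = U ∨ 1 = 1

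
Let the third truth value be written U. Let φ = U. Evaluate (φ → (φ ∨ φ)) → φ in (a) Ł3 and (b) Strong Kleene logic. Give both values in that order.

In Ł3: φ ∨ φ = U ∨ U = U
φ → (φ ∨ φ) = U → U = true  [min(1, 1−½+½)]
(φ → (φ ∨ φ)) → φ = true → U = U
In Strong Kleene logic: φ ∨ φ = U ∨ U = U
φ → (φ ∨ φ) = U → U = U  [¬U ∨ U]
(φ → (φ ∨ φ)) → φ = U → U = U

U; U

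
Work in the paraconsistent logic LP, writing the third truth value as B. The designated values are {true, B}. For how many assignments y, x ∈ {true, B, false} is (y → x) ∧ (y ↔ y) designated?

Of the 9 assignments, 8 give a value in {true, B}.

8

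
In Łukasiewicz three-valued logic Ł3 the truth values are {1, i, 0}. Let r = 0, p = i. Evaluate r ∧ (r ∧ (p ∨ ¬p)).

0

¬p = ¬i = i
p ∨ ¬p = i ∨ i = i
r ∧ (p ∨ ¬p) = 0 ∧ i = 0
r ∧ (r ∧ (p ∨ ¬p)) = 0 ∧ 0 = 0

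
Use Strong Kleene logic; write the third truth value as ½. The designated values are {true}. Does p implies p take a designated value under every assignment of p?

Countermodel: p=½ gives ½, which is not designated.

No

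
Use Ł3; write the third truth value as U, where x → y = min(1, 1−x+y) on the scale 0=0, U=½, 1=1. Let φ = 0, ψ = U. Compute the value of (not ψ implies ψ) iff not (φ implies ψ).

0

not ψ = not U = U
not ψ implies ψ = U implies U = 1  [min(1, 1−½+½)]
φ implies ψ = 0 implies U = 1
not (φ implies ψ) = not 1 = 0
(not ψ implies ψ) iff not (φ implies ψ) = 1 iff 0 = 0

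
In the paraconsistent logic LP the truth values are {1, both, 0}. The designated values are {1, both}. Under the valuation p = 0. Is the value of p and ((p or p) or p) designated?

No

p or p = 0 or 0 = 0
(p or p) or p = 0 or 0 = 0
p and ((p or p) or p) = 0 and 0 = 0
0 ∉ {1, both}.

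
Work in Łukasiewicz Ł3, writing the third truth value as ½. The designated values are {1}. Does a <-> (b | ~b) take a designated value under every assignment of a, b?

Countermodel: a=1, b=½ gives ½, which is not designated.

No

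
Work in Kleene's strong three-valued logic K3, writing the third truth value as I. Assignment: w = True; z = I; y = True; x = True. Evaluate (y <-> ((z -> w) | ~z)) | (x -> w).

z -> w = I -> True = True
~z = ~I = I
(z -> w) | ~z = True | I = True
y <-> ((z -> w) | ~z) = True <-> True = True
x -> w = True -> True = True
(y <-> ((z -> w) | ~z)) | (x -> w) = True | True = True

True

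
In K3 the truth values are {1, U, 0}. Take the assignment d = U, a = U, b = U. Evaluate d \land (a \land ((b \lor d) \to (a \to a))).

b \lor d = U \lor U = U
a \to a = U \to U = U  [\lnot U \lor U]
(b \lor d) \to (a \to a) = U \to U = U
a \land ((b \lor d) \to (a \to a)) = U \land U = U
d \land (a \land ((b \lor d) \to (a \to a))) = U \land U = U

U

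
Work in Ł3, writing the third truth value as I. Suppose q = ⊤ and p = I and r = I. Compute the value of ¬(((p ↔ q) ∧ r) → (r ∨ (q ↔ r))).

⊥

p ↔ q = I ↔ ⊤ = I  [1 − |½−1|]
(p ↔ q) ∧ r = I ∧ I = I
q ↔ r = ⊤ ↔ I = I
r ∨ (q ↔ r) = I ∨ I = I
((p ↔ q) ∧ r) → (r ∨ (q ↔ r)) = I → I = ⊤
¬(((p ↔ q) ∧ r) → (r ∨ (q ↔ r))) = ¬⊤ = ⊥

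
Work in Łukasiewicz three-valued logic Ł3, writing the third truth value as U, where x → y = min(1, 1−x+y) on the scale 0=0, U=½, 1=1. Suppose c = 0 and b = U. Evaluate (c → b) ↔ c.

0

c → b = 0 → U = 1
(c → b) ↔ c = 1 ↔ 0 = 0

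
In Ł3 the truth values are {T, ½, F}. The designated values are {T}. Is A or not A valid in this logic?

Countermodel: A=½ gives ½, which is not designated.

No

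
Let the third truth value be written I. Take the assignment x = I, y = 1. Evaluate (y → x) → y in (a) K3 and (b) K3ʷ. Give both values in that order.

In K3: y → x = 1 → I = I
(y → x) → y = I → 1 = 1
In K3ʷ: y → x = 1 → I = I  [any arg is the third value ⇒ result is the third value]
(y → x) → y = I → 1 = I
They differ because K3 and K3ʷ treat I differently under the binary connectives.

1; I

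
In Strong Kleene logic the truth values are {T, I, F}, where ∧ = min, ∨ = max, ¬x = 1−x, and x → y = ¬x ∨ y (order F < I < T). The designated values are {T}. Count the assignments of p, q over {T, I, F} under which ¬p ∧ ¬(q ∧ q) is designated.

1

Designated under: (p=F, q=F).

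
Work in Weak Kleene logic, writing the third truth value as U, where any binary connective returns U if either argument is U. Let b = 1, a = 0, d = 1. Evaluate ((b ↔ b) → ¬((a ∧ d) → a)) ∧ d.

b ↔ b = 1 ↔ 1 = 1
a ∧ d = 0 ∧ 1 = 0
(a ∧ d) → a = 0 → 0 = 1
¬((a ∧ d) → a) = ¬1 = 0
(b ↔ b) → ¬((a ∧ d) → a) = 1 → 0 = 0
((b ↔ b) → ¬((a ∧ d) → a)) ∧ d = 0 ∧ 1 = 0

0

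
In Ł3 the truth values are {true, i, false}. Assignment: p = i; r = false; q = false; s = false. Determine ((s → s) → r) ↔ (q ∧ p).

true

s → s = false → false = true
(s → s) → r = true → false = false
q ∧ p = false ∧ i = false
((s → s) → r) ↔ (q ∧ p) = false ↔ false = true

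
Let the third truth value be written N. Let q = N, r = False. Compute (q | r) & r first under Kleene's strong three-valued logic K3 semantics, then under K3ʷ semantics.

In Kleene's strong three-valued logic K3: q | r = N | False = N
(q | r) & r = N & False = False
In K3ʷ: q | r = N | False = N
(q | r) & r = N & False = N
They differ because Kleene's strong three-valued logic K3 and K3ʷ treat N differently under the binary connectives.

False; N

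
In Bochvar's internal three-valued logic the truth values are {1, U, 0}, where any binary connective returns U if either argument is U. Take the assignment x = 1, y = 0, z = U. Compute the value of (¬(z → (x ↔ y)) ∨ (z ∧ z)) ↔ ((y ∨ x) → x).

U

x ↔ y = 1 ↔ 0 = 0
z → (x ↔ y) = U → 0 = U
¬(z → (x ↔ y)) = ¬U = U
z ∧ z = U ∧ U = U
¬(z → (x ↔ y)) ∨ (z ∧ z) = U ∨ U = U
y ∨ x = 0 ∨ 1 = 1
(y ∨ x) → x = 1 → 1 = 1
(¬(z → (x ↔ y)) ∨ (z ∧ z)) ↔ ((y ∨ x) → x) = U ↔ 1 = U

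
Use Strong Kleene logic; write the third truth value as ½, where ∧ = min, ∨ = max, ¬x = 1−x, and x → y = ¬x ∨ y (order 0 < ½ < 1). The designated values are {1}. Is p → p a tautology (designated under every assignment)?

Countermodel: p=½ gives ½, which is not designated.

No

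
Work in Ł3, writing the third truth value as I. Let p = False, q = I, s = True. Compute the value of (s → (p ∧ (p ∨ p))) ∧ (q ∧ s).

p ∨ p = False ∨ False = False
p ∧ (p ∨ p) = False ∧ False = False
s → (p ∧ (p ∨ p)) = True → False = False
q ∧ s = I ∧ True = I
(s → (p ∧ (p ∨ p))) ∧ (q ∧ s) = False ∧ I = False

False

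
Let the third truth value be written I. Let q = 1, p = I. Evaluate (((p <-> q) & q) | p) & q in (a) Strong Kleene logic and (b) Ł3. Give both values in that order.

In Strong Kleene logic: p <-> q = I <-> 1 = I
(p <-> q) & q = I & 1 = I
((p <-> q) & q) | p = I | I = I
(((p <-> q) & q) | p) & q = I & 1 = I
In Ł3: p <-> q = I <-> 1 = I  [1 − |½−1|]
(p <-> q) & q = I & 1 = I
((p <-> q) & q) | p = I | I = I
(((p <-> q) & q) | p) & q = I & 1 = I

I; I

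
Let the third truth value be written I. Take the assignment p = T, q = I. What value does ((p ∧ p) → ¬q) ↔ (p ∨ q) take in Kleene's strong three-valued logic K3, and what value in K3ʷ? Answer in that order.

In Kleene's strong three-valued logic K3: p ∧ p = T ∧ T = T
¬q = ¬I = I
(p ∧ p) → ¬q = T → I = I
p ∨ q = T ∨ I = T
((p ∧ p) → ¬q) ↔ (p ∨ q) = I ↔ T = I
In K3ʷ: p ∧ p = T ∧ T = T
¬q = ¬I = I
(p ∧ p) → ¬q = T → I = I  [any arg is the third value ⇒ result is the third value]
p ∨ q = T ∨ I = I
((p ∧ p) → ¬q) ↔ (p ∨ q) = I ↔ I = I

I; I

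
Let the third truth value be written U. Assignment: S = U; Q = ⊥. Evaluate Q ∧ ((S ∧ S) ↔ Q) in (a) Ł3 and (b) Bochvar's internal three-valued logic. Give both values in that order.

In Ł3: S ∧ S = U ∧ U = U
(S ∧ S) ↔ Q = U ↔ ⊥ = U  [1 − |½−0|]
Q ∧ ((S ∧ S) ↔ Q) = ⊥ ∧ U = ⊥
In Bochvar's internal three-valued logic: S ∧ S = U ∧ U = U
(S ∧ S) ↔ Q = U ↔ ⊥ = U
Q ∧ ((S ∧ S) ↔ Q) = ⊥ ∧ U = U
They differ because Ł3 and Bochvar's internal three-valued logic treat U differently under the binary connectives.

⊥; U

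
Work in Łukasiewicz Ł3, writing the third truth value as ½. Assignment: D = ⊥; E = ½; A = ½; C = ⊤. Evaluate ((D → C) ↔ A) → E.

⊤

D → C = ⊥ → ⊤ = ⊤
(D → C) ↔ A = ⊤ ↔ ½ = ½  [1 − |1−½|]
((D → C) ↔ A) → E = ½ → ½ = ⊤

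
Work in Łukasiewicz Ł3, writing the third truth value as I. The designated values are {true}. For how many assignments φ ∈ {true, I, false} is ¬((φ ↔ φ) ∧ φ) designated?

φ=true: false ·
φ=I: I ·
φ=false: true ✓

1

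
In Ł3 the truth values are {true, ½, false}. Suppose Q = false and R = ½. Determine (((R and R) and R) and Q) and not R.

R and R = ½ and ½ = ½
(R and R) and R = ½ and ½ = ½
((R and R) and R) and Q = ½ and false = false
not R = not ½ = ½
(((R and R) and R) and Q) and not R = false and ½ = false

false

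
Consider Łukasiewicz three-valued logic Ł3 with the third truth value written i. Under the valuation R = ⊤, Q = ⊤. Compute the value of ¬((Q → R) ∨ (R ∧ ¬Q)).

Q → R = ⊤ → ⊤ = ⊤
¬Q = ¬⊤ = ⊥
R ∧ ¬Q = ⊤ ∧ ⊥ = ⊥
(Q → R) ∨ (R ∧ ¬Q) = ⊤ ∨ ⊥ = ⊤
¬((Q → R) ∨ (R ∧ ¬Q)) = ¬⊤ = ⊥

⊥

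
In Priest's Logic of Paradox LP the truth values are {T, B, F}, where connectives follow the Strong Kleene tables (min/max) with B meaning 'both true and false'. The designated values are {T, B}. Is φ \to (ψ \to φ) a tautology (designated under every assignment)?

Yes

Every assignment of φ, ψ over {T, B, F} gives a value in {T, B}.
In particular, with φ=B, ψ=B: φ \to (ψ \to φ) = B.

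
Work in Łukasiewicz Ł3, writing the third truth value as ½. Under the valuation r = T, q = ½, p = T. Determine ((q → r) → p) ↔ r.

T

q → r = ½ → T = T  [min(1, 1−½+1)]
(q → r) → p = T → T = T
((q → r) → p) ↔ r = T ↔ T = T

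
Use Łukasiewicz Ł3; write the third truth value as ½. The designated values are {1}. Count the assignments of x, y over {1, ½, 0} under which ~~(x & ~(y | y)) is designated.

Designated under: (x=1, y=0).

1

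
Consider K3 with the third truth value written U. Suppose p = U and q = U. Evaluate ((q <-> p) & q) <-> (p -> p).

U

q <-> p = U <-> U = U
(q <-> p) & q = U & U = U
p -> p = U -> U = U  [~U | U]
((q <-> p) & q) <-> (p -> p) = U <-> U = U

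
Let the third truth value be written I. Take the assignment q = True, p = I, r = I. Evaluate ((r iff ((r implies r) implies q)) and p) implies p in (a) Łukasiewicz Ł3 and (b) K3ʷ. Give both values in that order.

True; I

In Łukasiewicz Ł3: r implies r = I implies I = True  [min(1, 1−½+½)]
(r implies r) implies q = True implies True = True
r iff ((r implies r) implies q) = I iff True = I
(r iff ((r implies r) implies q)) and p = I and I = I
((r iff ((r implies r) implies q)) and p) implies p = I implies I = True
In K3ʷ: r implies r = I implies I = I  [any arg is the third value ⇒ result is the third value]
(r implies r) implies q = I implies True = I
r iff ((r implies r) implies q) = I iff I = I
(r iff ((r implies r) implies q)) and p = I and I = I
((r iff ((r implies r) implies q)) and p) implies p = I implies I = I
They differ because Łukasiewicz Ł3 and K3ʷ treat I differently under the binary connectives.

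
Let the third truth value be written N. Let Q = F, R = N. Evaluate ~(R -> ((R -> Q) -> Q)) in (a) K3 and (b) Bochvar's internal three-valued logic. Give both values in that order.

N; N

In K3: R -> Q = N -> F = N  [~N | F]
(R -> Q) -> Q = N -> F = N
R -> ((R -> Q) -> Q) = N -> N = N
~(R -> ((R -> Q) -> Q)) = ~N = N
In Bochvar's internal three-valued logic: R -> Q = N -> F = N
(R -> Q) -> Q = N -> F = N
R -> ((R -> Q) -> Q) = N -> N = N
~(R -> ((R -> Q) -> Q)) = ~N = N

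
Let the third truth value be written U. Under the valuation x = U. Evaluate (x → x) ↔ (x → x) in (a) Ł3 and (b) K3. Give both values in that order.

In Ł3: x → x = U → U = 1
x → x = U → U = 1
(x → x) ↔ (x → x) = 1 ↔ 1 = 1
In K3: x → x = U → U = U  [¬U ∨ U]
x → x = U → U = U
(x → x) ↔ (x → x) = U ↔ U = U
They differ because Ł3 and K3 treat U differently under implication.

1; U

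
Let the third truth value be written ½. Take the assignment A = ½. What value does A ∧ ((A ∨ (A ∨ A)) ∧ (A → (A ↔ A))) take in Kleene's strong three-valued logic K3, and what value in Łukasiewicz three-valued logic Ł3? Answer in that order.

In Kleene's strong three-valued logic K3: A ∨ A = ½ ∨ ½ = ½
A ∨ (A ∨ A) = ½ ∨ ½ = ½
A ↔ A = ½ ↔ ½ = ½
A → (A ↔ A) = ½ → ½ = ½  [¬½ ∨ ½]
(A ∨ (A ∨ A)) ∧ (A → (A ↔ A)) = ½ ∧ ½ = ½
A ∧ ((A ∨ (A ∨ A)) ∧ (A → (A ↔ A))) = ½ ∧ ½ = ½
In Łukasiewicz three-valued logic Ł3: A ∨ A = ½ ∨ ½ = ½
A ∨ (A ∨ A) = ½ ∨ ½ = ½
A ↔ A = ½ ↔ ½ = 1  [1 − |½−½|]
A → (A ↔ A) = ½ → 1 = 1
(A ∨ (A ∨ A)) ∧ (A → (A ↔ A)) = ½ ∧ 1 = ½
A ∧ ((A ∨ (A ∨ A)) ∧ (A → (A ↔ A))) = ½ ∧ ½ = ½

½; ½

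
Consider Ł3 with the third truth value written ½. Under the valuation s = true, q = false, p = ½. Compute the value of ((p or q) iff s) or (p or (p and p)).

½

p or q = ½ or false = ½
(p or q) iff s = ½ iff true = ½  [1 − |½−1|]
p and p = ½ and ½ = ½
p or (p and p) = ½ or ½ = ½
((p or q) iff s) or (p or (p and p)) = ½ or ½ = ½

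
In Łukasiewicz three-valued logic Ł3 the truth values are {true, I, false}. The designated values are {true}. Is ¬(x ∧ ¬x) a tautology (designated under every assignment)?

Countermodel: x=I gives I, which is not designated.

No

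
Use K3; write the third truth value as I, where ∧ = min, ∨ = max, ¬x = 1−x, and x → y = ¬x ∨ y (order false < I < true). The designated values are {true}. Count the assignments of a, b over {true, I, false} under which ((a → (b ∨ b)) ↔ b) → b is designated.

4

Designated under: (a=true, b=true); (a=I, b=true); (a=false, b=true); (a=false, b=false).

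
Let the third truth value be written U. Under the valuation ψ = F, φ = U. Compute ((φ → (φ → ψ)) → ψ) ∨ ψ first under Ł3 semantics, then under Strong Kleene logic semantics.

In Ł3: φ → ψ = U → F = U  [min(1, 1−½+0)]
φ → (φ → ψ) = U → U = T
(φ → (φ → ψ)) → ψ = T → F = F
((φ → (φ → ψ)) → ψ) ∨ ψ = F ∨ F = F
In Strong Kleene logic: φ → ψ = U → F = U
φ → (φ → ψ) = U → U = U
(φ → (φ → ψ)) → ψ = U → F = U
((φ → (φ → ψ)) → ψ) ∨ ψ = U ∨ F = U
They differ because Ł3 and Strong Kleene logic treat U differently under implication.

F; U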